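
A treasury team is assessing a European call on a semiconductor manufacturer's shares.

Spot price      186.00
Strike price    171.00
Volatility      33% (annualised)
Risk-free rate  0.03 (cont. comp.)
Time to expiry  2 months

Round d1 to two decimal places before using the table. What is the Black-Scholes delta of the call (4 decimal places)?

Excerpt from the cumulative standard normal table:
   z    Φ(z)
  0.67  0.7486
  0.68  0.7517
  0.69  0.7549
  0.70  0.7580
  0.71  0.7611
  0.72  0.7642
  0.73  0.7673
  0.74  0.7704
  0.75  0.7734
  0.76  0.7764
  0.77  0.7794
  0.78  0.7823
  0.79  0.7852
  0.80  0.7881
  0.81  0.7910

T = 0.1667;  σ√T = 0.1347
d₁ = [ln(186/171) + (0.03 + 0.33²/2)·0.1667] / 0.1347 = [0.0841 + 0.0141] / 0.1347 = 0.7286 ≈ 0.73
N(d₁) = N(0.73) = 0.7673
Δ_call = N(d₁) = 0.7673

0.7673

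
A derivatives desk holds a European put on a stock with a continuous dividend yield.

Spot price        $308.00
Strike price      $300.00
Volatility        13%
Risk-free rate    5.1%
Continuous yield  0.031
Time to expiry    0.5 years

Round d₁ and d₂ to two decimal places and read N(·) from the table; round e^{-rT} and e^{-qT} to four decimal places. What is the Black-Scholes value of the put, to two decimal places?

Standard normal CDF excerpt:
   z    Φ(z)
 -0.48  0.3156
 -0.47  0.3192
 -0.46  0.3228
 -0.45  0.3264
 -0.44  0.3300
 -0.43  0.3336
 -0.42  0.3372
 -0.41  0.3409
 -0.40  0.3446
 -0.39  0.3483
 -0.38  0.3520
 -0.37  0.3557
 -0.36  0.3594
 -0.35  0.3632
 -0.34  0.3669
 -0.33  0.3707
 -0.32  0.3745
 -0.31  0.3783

$6.14

T = 0.5;  σ√T = 0.0919
d₁ = [ln(308/300) + (0.051 − 0.031 + ½·0.13²)·0.5] / (σ√T) = (0.0263 + 0.0142) / 0.0919 = 0.4410 which rounds to 0.44
d₂ = 0.4410 − 0.0919 = 0.3491 which rounds to 0.35
e^(−qT) = e^(−0.031·0.5) = 0.9846;  e^(−rT) = e^(−0.051·0.5) = 0.9748
P = 300·0.9748·N(-0.35) − 308·0.9846·N(-0.44) = 300·0.9748·0.3632 − 308·0.9846·0.3300 = 106.2142 − 100.0747 = 6.1395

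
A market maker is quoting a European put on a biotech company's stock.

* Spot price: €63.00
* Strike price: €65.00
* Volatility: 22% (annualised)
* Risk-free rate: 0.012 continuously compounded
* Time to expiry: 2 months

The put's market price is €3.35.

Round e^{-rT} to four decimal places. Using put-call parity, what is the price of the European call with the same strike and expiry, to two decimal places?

€1.48

exp(−rT) = exp(−0.012·0.1667) = 0.9980
Put-call parity: C − P = S − K·e^(−rT) = 63 − 65·0.9980 = 63 − 64.8700 = -1.8700
C = P + (C − P) = 3.35 + (-1.8700) = 1.4800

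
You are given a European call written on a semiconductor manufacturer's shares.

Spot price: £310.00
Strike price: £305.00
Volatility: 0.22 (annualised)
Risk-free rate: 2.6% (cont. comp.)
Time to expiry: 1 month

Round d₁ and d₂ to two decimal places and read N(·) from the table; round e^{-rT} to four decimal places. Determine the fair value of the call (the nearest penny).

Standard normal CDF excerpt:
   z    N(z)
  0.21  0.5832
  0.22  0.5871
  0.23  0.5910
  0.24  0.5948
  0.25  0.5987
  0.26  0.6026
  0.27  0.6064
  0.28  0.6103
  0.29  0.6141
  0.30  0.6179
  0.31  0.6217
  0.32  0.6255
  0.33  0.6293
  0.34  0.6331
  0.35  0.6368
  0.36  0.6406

£10.52

T = 0.08333;  σ√T = 0.0635
d₁ = [ln(310/305) + (0.026 + 0.22²/2)·0.08333] / 0.0635 = [0.0163 + 0.0042] / 0.0635 = 0.3219 → 0.32
d₂ = d₁ − σ√T = 0.3219 − 0.0635 = 0.2584 → 0.26
exp(−rT) = exp(−0.026·0.08333) = 0.9978
N(d₁) = N(0.32) = 0.6255;  N(d₂) = N(0.26) = 0.6026
C = 310·0.6255 − 305·0.9978·0.6026 = 193.9050 − 183.3887 = 10.5163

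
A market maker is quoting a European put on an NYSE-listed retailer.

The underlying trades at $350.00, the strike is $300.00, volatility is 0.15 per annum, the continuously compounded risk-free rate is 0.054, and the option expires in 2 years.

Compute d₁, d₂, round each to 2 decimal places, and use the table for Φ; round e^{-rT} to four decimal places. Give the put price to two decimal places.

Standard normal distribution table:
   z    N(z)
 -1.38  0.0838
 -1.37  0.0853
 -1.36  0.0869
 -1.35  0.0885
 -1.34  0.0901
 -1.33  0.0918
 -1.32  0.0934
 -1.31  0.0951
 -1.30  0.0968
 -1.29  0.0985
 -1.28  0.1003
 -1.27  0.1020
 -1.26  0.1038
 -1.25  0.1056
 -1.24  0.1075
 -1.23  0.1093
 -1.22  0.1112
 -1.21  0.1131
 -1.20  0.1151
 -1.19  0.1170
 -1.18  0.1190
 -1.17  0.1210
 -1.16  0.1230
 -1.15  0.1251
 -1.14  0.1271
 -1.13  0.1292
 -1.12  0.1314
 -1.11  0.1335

σ√T = 0.15 × 1.4142 = 0.2121
ln(S/K) + (r + σ²/2)T = ln(350/300) + (0.054 + 0.15²/2)·2 = 0.1542 + 0.1305 = 0.2847
d₁ = 0.2847 / 0.2121 = 1.3419 ≈ 1.34
d₂ = d₁ − σ√T = 1.3419 − 0.2121 = 1.1297 ≈ 1.13
e^(−rT) = e^(−0.054·2) = 0.8976
N(−d₂) = N(-1.13) = 0.1292;  N(−d₁) = N(-1.34) = 0.0901
P = 300·0.8976·0.1292 − 350·0.0901 = 34.7910 − 31.5350 = 3.2560

$3.26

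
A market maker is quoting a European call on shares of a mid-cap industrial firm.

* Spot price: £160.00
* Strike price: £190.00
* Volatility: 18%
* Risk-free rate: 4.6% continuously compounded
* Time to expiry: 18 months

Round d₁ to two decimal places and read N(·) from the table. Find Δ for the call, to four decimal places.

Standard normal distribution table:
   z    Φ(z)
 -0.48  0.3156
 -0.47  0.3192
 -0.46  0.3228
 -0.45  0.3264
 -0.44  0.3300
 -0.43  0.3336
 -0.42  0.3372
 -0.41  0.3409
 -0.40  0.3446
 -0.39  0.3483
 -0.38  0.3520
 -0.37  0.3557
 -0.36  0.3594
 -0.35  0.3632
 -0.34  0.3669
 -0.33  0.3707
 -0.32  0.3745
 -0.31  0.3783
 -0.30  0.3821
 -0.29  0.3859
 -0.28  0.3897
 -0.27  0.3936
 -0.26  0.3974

0.3594

σ√T = 0.18·√1.5 = 0.2205
d₁ = [ln(160/190) + (0.046 + ½·0.18²)·1.5] / (σ√T) = (-0.1719 + 0.0933) / 0.2205 = -0.3563 which rounds to -0.36
N(d₁) = N(-0.36) = 0.3594
Δ_call = N(d₁) = 0.3594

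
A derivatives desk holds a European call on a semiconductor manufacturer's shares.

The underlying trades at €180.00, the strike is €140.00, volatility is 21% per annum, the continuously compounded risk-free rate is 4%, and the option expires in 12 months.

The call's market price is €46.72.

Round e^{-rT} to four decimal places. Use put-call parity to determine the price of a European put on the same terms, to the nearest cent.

€1.23

e^(−rT) = e^(−0.04·1) = 0.9608
Put-call parity: C − P = S − K·e^(−rT) = 180 − 140·0.9608 = 180 − 134.5120 = 45.4880
P = C − (C − P) = 46.72 − (45.4880) = 1.2320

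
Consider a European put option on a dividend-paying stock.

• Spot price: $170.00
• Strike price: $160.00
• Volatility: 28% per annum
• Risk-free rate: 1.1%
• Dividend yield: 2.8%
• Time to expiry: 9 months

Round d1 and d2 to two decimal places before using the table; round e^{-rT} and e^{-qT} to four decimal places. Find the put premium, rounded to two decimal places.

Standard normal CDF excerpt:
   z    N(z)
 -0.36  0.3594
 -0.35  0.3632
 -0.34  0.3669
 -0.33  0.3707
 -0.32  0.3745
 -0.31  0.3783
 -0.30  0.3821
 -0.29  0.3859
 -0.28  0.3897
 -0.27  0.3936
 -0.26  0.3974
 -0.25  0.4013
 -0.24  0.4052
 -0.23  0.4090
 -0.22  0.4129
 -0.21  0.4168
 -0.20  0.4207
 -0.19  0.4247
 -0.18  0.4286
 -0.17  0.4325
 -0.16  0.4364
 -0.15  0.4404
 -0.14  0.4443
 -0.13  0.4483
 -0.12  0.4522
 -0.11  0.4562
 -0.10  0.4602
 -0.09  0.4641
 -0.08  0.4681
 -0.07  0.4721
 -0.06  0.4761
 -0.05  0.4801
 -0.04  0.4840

$11.94

σ√T = 0.28 × 0.8660 = 0.2425
d₁ = [ln(170/160) + (0.011 − 0.028 + ½·0.28²)·0.75] / (σ√T) = (0.0606 + 0.0167) / 0.2425 = 0.3187 ≈ 0.32
d₂ = 0.3187 − 0.2425 = 0.0762 ≈ 0.08
e^(−qT) = e^(−0.028·0.75) = 0.9792;  e^(−rT) = e^(−0.011·0.75) = 0.9918
P = 160·0.9918·N(-0.08) − 170·0.9792·N(-0.32) = 160·0.9918·0.4681 − 170·0.9792·0.3745 = 74.2819 − 62.3408 = 11.9411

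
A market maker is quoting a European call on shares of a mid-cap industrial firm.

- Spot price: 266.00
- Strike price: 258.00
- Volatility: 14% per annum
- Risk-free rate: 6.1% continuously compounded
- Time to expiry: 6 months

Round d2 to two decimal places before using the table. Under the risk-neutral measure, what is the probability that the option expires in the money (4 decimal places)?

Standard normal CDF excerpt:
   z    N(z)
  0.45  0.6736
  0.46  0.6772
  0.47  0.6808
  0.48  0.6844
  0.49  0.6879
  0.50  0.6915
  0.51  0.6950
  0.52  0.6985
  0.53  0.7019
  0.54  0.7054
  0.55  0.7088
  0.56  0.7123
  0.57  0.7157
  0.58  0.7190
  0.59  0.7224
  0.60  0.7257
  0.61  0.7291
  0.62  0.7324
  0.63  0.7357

T = 0.5;  σ√T = 0.0990
d₁ = [ln(266/258) + (0.061 + 0.14²/2)·0.5] / 0.0990 = [0.0305 + 0.0354] / 0.0990 = 0.6661 → 0.67
d₂ = d₁ − σ√T = 0.6661 − 0.0990 = 0.5671 → 0.57
Risk-neutral Pr[S_T > K] = N(d₂) = N(0.57) = 0.7157

0.7157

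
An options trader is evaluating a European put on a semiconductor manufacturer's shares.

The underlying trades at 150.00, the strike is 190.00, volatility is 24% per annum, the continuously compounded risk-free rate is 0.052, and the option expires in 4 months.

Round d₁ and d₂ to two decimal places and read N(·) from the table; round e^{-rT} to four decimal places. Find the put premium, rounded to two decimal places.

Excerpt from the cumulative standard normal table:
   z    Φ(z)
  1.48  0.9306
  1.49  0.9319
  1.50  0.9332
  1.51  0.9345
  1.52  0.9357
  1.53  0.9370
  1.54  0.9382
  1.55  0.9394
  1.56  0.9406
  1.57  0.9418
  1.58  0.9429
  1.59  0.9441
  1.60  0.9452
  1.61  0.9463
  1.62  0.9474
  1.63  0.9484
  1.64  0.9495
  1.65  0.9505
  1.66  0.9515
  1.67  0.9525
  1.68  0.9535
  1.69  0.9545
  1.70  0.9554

T = 0.3333;  σ√T = 0.1386
d₁ = [ln(150/190) + (0.052 + 0.24²/2)·0.3333] / 0.1386 = [-0.2364 + 0.0269] / 0.1386 = -1.5116 which rounds to -1.51
d₂ = d₁ − σ√T = -1.5116 − 0.1386 = -1.6502 which rounds to -1.65
e^(−rT) = e^(−0.052·0.3333) = 0.9828
N(−d₂) = N(1.65) = 0.9505;  N(−d₁) = N(1.51) = 0.9345
P = 190·0.9828·0.9505 − 150·0.9345 = 177.4888 − 140.1750 = 37.3138

37.31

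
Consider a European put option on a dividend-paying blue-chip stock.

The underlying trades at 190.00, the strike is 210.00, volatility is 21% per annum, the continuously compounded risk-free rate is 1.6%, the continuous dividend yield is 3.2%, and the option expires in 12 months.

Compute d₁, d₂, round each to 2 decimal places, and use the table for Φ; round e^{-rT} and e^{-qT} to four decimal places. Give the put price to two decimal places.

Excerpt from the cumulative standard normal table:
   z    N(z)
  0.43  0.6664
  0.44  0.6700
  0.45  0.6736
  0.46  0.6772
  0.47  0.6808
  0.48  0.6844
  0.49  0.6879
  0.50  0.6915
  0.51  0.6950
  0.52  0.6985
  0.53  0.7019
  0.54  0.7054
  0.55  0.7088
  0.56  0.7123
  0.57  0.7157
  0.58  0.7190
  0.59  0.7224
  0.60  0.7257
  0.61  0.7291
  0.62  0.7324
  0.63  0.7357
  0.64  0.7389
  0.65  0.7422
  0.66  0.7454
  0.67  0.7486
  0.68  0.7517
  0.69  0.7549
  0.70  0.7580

σ√T = 0.21 × 1.0000 = 0.2100
d₁ = [ln(190/210) + (0.016 − 0.032 + ½·0.21²)·1] / (σ√T) = (-0.1001 + 0.0060) / 0.2100 = -0.4478 which rounds to -0.45
d₂ = -0.4478 − 0.2100 = -0.6578 which rounds to -0.66
e^(−qT) = e^(−0.032·1) = 0.9685;  e^(−rT) = e^(−0.016·1) = 0.9841
P = 210·0.9841·N(0.66) − 190·0.9685·N(0.45) = 210·0.9841·0.7454 − 190·0.9685·0.6736 = 154.0451 − 123.9525 = 30.0926

30.09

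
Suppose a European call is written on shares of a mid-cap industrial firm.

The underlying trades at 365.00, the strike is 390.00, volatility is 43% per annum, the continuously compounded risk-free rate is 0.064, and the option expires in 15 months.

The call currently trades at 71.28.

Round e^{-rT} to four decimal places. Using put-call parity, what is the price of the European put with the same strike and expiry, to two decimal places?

66.29

e^(−rT) = e^(−0.064·1.25) = 0.9231
Put-call parity: C − P = S − K·e^(−rT) = 365 − 390·0.9231 = 365 − 360.0090 = 4.9910
P = C − (C − P) = 71.28 − (4.9910) = 66.2890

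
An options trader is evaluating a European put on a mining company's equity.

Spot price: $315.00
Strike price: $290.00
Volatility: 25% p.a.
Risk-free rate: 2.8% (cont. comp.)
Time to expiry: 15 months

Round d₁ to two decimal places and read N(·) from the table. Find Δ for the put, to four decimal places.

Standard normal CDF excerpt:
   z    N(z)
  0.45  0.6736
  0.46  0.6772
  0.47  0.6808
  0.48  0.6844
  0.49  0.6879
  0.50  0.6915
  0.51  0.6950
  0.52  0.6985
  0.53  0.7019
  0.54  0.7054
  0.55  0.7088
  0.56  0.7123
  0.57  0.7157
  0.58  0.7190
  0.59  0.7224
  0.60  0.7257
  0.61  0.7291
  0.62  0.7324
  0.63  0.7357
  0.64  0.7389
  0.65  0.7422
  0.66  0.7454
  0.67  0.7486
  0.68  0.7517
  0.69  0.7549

-0.2877

σ√T = 0.25 × 1.1180 = 0.2795
d₁ = [ln(315/290) + (0.028 + 0.25²/2)·1.25] / 0.2795 = [0.0827 + 0.0741] / 0.2795 = 0.5608 which rounds to 0.56
N(d₁) = N(0.56) = 0.7123
Δ_put = N(d₁) − 1 = 0.7123 − 1 = -0.2877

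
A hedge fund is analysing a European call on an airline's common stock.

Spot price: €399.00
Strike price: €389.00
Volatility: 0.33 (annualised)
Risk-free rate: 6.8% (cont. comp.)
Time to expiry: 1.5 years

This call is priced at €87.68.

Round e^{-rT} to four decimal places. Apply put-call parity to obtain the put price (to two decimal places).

€39.95

exp(−rT) = exp(−0.068·1.5) = 0.9030
Put-call parity: C − P = S − K·e^(−rT) = 399 − 389·0.9030 = 399 − 351.2670 = 47.7330
P = C − (C − P) = 87.68 − (47.7330) = 39.9470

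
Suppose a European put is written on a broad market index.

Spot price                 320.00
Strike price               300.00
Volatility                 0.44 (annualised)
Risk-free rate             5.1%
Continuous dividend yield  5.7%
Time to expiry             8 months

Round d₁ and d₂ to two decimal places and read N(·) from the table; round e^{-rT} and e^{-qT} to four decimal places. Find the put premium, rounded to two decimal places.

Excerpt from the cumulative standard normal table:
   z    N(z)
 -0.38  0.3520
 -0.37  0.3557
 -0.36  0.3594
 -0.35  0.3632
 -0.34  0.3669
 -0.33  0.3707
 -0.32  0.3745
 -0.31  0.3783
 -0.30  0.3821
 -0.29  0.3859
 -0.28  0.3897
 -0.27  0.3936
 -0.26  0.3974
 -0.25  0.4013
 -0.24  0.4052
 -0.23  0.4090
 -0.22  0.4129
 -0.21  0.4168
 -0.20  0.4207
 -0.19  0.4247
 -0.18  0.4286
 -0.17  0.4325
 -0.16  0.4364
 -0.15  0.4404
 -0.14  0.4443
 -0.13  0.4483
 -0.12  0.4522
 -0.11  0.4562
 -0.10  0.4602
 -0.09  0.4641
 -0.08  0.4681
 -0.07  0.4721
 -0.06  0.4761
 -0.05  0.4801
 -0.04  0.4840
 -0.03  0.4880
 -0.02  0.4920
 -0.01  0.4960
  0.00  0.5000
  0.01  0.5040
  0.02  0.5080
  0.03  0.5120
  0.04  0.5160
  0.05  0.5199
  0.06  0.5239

34.26

σ√T = 0.44·√0.6667 = 0.3593
d₁ = [ln(320/300) + (0.051 − 0.057 + 0.44²/2)·0.6667] / 0.3593 = [0.0645 + 0.0605] / 0.3593 = 0.3481 ⇒ 0.35
d₂ = d₁ − σ√T = 0.3481 − 0.3593 = -0.0111 ⇒ -0.01
exp(−qT) = exp(−0.057·0.6667) = 0.9627;  exp(−rT) = exp(−0.051·0.6667) = 0.9666
P = 300·0.9666·N(0.01) − 320·0.9627·N(-0.35) = 300·0.9666·0.5040 − 320·0.9627·0.3632 = 146.1499 − 111.8888 = 34.2611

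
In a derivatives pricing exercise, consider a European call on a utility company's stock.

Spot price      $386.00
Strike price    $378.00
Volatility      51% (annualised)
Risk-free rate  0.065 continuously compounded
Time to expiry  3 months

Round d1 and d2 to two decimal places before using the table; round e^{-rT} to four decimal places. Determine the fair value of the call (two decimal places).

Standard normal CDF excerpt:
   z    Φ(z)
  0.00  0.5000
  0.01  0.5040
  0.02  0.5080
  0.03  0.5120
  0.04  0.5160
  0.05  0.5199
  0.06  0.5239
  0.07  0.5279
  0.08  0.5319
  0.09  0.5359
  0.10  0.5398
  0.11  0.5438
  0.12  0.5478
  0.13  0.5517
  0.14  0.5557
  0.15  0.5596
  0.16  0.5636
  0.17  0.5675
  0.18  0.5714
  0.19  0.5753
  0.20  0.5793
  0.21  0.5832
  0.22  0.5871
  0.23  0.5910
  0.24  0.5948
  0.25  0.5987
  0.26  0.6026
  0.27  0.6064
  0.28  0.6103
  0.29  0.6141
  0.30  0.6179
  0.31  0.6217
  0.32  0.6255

$45.14

σ√T = 0.51·√0.25 = 0.2550
ln(S/K) + (r + σ²/2)T = ln(386/378) + (0.065 + 0.51²/2)·0.25 = 0.0209 + 0.0488 = 0.0697
d₁ = 0.0697 / 0.2550 = 0.2734 ≈ 0.27
d₂ = d₁ − σ√T = 0.2734 − 0.2550 = 0.0184 ≈ 0.02
exp(−rT) = exp(−0.065·0.25) = 0.9839
C = 386·N(0.27) − 378·0.9839·N(0.02) = 386·0.6064 − 378·0.9839·0.5080 = 234.0704 − 188.9324 = 45.1380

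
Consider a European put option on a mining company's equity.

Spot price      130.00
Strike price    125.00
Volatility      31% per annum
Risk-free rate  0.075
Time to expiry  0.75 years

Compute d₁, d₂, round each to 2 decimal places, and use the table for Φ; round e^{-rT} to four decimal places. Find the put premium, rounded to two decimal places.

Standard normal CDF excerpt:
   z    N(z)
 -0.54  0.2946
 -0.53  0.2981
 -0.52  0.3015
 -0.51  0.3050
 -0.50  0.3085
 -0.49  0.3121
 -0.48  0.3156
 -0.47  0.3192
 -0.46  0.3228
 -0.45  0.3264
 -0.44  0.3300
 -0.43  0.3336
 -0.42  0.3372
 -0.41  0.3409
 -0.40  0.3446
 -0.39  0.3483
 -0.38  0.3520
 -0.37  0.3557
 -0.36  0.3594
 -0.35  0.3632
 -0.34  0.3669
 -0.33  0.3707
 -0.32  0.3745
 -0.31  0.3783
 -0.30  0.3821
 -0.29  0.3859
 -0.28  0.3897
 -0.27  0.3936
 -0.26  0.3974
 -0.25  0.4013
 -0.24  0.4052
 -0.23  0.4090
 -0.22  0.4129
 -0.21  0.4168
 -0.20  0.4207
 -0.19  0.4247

σ√T = 0.31 × 0.8660 = 0.2685
d₁ = [ln(130/125) + (0.075 + 0.31²/2)·0.75] / 0.2685 = [0.0392 + 0.0923] / 0.2685 = 0.4898 → 0.49
d₂ = d₁ − σ√T = 0.4898 − 0.2685 = 0.2214 → 0.22
e^(−rT) = e^(−0.075·0.75) = 0.9453
P = 125·0.9453·N(-0.22) − 130·N(-0.49) = 125·0.9453·0.4129 − 130·0.3121 = 48.7893 − 40.5730 = 8.2163

8.22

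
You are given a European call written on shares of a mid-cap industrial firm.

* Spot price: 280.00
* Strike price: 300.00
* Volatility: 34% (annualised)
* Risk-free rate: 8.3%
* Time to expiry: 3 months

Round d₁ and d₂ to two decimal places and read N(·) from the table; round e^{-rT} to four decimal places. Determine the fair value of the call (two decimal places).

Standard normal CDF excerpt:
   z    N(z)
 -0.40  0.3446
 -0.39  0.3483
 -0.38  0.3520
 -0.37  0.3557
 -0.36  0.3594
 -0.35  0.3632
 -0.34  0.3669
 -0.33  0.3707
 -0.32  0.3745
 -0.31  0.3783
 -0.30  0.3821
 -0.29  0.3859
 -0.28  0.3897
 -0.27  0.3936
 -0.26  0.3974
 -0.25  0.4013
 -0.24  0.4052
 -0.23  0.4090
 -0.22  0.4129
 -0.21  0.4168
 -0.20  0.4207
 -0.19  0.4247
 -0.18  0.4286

13.27

σ√T = 0.34·√0.25 = 0.1700
d₁ = [ln(280/300) + (0.083 + ½·0.34²)·0.25] / (σ√T) = (-0.0690 + 0.0352) / 0.1700 = -0.1988 → -0.20
d₂ = -0.1988 − 0.1700 = -0.3688 → -0.37
e^(−rT) = e^(−0.083·0.25) = 0.9795
N(d₁) = N(-0.20) = 0.4207;  N(d₂) = N(-0.37) = 0.3557
C = 280·0.4207 − 300·0.9795·0.3557 = 117.7960 − 104.5224 = 13.2736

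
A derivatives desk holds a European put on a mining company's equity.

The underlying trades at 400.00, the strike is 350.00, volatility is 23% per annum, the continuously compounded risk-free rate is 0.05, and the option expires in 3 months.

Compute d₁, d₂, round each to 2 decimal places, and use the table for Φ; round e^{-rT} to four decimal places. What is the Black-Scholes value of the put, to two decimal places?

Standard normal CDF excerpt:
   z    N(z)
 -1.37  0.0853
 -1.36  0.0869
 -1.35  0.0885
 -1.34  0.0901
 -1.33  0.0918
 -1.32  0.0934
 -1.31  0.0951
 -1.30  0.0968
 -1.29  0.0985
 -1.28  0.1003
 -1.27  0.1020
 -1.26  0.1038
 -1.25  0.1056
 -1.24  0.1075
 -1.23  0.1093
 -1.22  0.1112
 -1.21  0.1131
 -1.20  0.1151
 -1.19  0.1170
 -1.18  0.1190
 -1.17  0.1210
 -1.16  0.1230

σ√T = 0.23·√0.25 = 0.1150
d₁ = [ln(400/350) + (0.05 + 0.23²/2)·0.25] / 0.1150 = [0.1335 + 0.0191] / 0.1150 = 1.3273 which rounds to 1.33
d₂ = d₁ − σ√T = 1.3273 − 0.1150 = 1.2123 which rounds to 1.21
e^(−rT) = e^(−0.05·0.25) = 0.9876
P = 350·0.9876·N(-1.21) − 400·N(-1.33) = 350·0.9876·0.1131 − 400·0.0918 = 39.0941 − 36.7200 = 2.3741

2.37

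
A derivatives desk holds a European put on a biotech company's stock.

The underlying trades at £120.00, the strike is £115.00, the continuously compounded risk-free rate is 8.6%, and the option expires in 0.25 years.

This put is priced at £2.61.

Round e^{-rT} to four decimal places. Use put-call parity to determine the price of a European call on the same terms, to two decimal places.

exp(−rT) = exp(−0.086·0.25) = 0.9787
Put-call parity: C − P = S − K·e^(−rT) = 120 − 115·0.9787 = 120 − 112.5505 = 7.4495
C = P + (C − P) = 2.61 + (7.4495) = 10.0595

£10.06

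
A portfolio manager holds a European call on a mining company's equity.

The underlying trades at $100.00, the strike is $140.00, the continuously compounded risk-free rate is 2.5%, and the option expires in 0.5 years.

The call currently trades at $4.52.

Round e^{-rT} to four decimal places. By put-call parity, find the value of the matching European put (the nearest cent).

e^(−rT) = e^(−0.025·0.5) = 0.9876
Put-call parity: C − P = S − K·e^(−rT) = 100 − 140·0.9876 = 100 − 138.2640 = -38.2640
P = C − (C − P) = 4.52 − (-38.2640) = 42.7840

$42.78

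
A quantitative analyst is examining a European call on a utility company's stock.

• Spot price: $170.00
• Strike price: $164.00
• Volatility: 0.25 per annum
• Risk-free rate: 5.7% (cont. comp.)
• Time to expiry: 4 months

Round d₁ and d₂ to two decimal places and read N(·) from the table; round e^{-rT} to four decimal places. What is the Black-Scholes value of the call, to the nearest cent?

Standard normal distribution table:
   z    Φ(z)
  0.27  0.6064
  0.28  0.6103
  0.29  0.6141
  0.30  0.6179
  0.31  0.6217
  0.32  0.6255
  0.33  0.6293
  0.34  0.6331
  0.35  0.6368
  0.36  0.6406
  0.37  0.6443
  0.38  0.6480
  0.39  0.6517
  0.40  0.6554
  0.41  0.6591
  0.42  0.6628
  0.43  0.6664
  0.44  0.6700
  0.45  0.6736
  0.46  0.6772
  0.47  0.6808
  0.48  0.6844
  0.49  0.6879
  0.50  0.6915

$14.47

σ√T = 0.25 × 0.5774 = 0.1443
d₁ = [ln(170/164) + (0.057 + ½·0.25²)·0.3333] / (σ√T) = (0.0359 + 0.0294) / 0.1443 = 0.4527 → 0.45
d₂ = 0.4527 − 0.1443 = 0.3084 → 0.31
exp(−rT) = exp(−0.057·0.3333) = 0.9812
N(d₁) = N(0.45) = 0.6736;  N(d₂) = N(0.31) = 0.6217
C = 170·0.6736 − 164·0.9812·0.6217 = 114.5120 − 100.0420 = 14.4700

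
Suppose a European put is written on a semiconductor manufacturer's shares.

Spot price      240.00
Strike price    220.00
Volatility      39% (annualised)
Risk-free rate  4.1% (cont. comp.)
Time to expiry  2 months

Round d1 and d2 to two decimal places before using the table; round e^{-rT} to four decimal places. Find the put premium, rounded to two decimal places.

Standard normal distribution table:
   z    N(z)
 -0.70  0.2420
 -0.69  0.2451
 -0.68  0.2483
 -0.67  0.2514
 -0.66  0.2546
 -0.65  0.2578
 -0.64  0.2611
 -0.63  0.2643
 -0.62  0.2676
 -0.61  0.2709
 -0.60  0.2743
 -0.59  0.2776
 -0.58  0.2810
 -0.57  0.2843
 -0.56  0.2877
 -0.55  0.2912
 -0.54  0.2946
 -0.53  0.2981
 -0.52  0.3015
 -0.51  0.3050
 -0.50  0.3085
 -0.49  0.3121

σ√T = 0.39·√0.1667 = 0.1592
ln(S/K) + (r + σ²/2)T = ln(240/220) + (0.041 + 0.39²/2)·0.1667 = 0.0870 + 0.0195 = 0.1065
d₁ = 0.1065 / 0.1592 = 0.6690 ≈ 0.67
d₂ = d₁ − σ√T = 0.6690 − 0.1592 = 0.5098 ≈ 0.51
e^(−rT) = e^(−0.041·0.1667) = 0.9932
N(−d₂) = N(-0.51) = 0.3050;  N(−d₁) = N(-0.67) = 0.2514
P = 220·0.9932·0.3050 − 240·0.2514 = 66.6437 − 60.3360 = 6.3077

6.31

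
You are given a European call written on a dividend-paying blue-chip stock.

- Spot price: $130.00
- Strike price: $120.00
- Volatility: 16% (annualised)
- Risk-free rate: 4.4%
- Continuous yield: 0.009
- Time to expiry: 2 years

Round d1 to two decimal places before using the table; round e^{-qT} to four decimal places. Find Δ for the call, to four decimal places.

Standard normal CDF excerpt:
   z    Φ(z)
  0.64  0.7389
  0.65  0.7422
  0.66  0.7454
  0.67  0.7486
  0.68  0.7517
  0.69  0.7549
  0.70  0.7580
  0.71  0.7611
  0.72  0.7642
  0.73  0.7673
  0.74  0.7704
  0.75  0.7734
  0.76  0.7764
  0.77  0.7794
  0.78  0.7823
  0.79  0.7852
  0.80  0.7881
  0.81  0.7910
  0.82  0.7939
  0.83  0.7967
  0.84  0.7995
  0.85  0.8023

T = 2;  σ√T = 0.2263
ln(S/K) + (r − q + σ²/2)T = ln(130/120) + (0.044 − 0.009 + 0.16²/2)·2 = 0.0800 + 0.0956 = 0.1756
d₁ = 0.1756 / 0.2263 = 0.7762 ⇒ 0.78
N(d₁) = N(0.78) = 0.7823
Δ_call = e^(−qT)·N(d₁) = 0.9822·0.7823 = 0.7684

0.7684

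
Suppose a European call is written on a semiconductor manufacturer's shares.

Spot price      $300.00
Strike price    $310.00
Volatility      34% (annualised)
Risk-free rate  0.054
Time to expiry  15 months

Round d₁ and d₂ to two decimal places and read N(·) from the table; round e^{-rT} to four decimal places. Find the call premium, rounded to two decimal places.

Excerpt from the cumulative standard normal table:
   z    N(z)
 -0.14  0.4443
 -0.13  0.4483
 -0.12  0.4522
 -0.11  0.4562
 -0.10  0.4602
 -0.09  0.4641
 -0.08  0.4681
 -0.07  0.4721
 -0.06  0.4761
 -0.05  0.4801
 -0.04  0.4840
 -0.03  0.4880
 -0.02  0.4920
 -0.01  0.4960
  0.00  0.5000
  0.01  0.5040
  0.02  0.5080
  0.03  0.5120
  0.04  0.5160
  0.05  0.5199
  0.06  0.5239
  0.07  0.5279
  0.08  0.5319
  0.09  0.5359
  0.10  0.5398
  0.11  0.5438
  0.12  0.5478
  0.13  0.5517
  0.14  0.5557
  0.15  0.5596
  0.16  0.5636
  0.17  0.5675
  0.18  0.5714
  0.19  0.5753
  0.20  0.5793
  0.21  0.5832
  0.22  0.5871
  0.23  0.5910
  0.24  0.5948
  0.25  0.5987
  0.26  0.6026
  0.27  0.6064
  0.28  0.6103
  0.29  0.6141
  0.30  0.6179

$49.74

T = 1.25;  σ√T = 0.3801
d₁ = [ln(300/310) + (0.054 + ½·0.34²)·1.25] / (σ√T) = (-0.0328 + 0.1398) / 0.3801 = 0.2814 ⇒ 0.28
d₂ = 0.2814 − 0.3801 = -0.0988 ⇒ -0.10
exp(−rT) = exp(−0.054·1.25) = 0.9347
C = 300·N(0.28) − 310·0.9347·N(-0.10) = 300·0.6103 − 310·0.9347·0.4602 = 183.0900 − 133.3462 = 49.7438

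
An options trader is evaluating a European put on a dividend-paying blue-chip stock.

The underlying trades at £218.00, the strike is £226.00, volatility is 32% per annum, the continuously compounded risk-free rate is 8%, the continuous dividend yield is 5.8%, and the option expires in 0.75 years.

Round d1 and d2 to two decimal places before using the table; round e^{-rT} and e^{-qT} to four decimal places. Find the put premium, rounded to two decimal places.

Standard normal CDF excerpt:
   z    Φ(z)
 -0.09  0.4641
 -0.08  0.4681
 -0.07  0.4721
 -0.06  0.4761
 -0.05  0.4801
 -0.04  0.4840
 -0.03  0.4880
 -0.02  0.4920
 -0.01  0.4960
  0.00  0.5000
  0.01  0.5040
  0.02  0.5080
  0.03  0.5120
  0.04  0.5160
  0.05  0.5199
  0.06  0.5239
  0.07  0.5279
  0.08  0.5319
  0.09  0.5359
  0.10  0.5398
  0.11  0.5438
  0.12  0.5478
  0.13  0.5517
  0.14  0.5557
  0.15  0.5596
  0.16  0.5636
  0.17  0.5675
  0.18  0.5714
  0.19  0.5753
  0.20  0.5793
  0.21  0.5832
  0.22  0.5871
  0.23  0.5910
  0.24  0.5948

£25.60

σ√T = 0.32 × 0.8660 = 0.2771
d₁ = [ln(218/226) + (0.08 − 0.058 + 0.32²/2)·0.75] / 0.2771 = [-0.0360 + 0.0549] / 0.2771 = 0.0681 → 0.07
d₂ = d₁ − σ√T = 0.0681 − 0.2771 = -0.2091 → -0.21
exp(−qT) = exp(−0.058·0.75) = 0.9574;  exp(−rT) = exp(−0.08·0.75) = 0.9418
P = 226·0.9418·N(0.21) − 218·0.9574·N(-0.07) = 226·0.9418·0.5832 − 218·0.9574·0.4721 = 124.1323 − 98.5335 = 25.5988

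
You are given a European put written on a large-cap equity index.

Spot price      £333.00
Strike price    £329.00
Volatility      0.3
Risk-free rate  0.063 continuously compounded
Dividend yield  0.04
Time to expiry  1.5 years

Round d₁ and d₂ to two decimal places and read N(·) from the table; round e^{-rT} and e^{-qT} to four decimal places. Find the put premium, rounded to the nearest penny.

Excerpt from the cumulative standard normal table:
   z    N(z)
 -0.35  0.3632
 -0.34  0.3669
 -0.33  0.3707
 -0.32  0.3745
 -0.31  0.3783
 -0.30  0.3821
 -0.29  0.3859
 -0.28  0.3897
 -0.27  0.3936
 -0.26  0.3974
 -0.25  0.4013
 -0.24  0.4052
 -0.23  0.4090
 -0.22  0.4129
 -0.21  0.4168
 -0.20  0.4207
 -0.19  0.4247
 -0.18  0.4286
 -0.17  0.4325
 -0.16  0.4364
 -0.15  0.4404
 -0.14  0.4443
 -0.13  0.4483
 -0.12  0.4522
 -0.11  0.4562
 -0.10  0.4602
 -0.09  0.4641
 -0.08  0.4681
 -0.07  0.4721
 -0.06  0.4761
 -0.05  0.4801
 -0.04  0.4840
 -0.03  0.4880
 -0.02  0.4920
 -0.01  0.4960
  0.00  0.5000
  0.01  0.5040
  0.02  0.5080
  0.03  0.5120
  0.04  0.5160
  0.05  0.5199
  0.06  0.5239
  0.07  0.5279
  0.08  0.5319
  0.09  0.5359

σ√T = 0.3 × 1.2247 = 0.3674
d₁ = [ln(333/329) + (0.063 − 0.04 + 0.3²/2)·1.5] / 0.3674 = [0.0121 + 0.1020] / 0.3674 = 0.3105 which rounds to 0.31
d₂ = d₁ − σ√T = 0.3105 − 0.3674 = -0.0569 which rounds to -0.06
exp(−qT) = exp(−0.04·1.5) = 0.9418;  exp(−rT) = exp(−0.063·1.5) = 0.9098
P = 329·0.9098·N(0.06) − 333·0.9418·N(-0.31) = 329·0.9098·0.5239 − 333·0.9418·0.3783 = 156.8159 − 118.6422 = 38.1737

£38.17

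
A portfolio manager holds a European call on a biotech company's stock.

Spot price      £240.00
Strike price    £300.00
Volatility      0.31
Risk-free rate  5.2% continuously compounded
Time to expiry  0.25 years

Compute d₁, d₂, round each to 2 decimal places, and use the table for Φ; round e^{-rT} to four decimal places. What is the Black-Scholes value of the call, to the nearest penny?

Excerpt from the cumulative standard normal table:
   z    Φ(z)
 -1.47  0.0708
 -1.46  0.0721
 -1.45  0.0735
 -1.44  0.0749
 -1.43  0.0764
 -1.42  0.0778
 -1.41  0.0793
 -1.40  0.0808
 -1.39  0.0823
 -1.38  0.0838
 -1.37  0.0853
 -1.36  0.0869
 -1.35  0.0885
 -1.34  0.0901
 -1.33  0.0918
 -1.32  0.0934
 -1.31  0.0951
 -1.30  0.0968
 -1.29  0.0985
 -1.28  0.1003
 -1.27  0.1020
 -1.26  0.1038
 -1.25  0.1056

T = 0.25;  σ√T = 0.1550
d₁ = [ln(240/300) + (0.052 + ½·0.31²)·0.25] / (σ√T) = (-0.2231 + 0.0250) / 0.1550 = -1.2783 → -1.28
d₂ = -1.2783 − 0.1550 = -1.4333 → -1.43
e^(−rT) = e^(−0.052·0.25) = 0.9871
N(d₁) = N(-1.28) = 0.1003;  N(d₂) = N(-1.43) = 0.0764
C = 240·0.1003 − 300·0.9871·0.0764 = 24.0720 − 22.6243 = 1.4477

£1.45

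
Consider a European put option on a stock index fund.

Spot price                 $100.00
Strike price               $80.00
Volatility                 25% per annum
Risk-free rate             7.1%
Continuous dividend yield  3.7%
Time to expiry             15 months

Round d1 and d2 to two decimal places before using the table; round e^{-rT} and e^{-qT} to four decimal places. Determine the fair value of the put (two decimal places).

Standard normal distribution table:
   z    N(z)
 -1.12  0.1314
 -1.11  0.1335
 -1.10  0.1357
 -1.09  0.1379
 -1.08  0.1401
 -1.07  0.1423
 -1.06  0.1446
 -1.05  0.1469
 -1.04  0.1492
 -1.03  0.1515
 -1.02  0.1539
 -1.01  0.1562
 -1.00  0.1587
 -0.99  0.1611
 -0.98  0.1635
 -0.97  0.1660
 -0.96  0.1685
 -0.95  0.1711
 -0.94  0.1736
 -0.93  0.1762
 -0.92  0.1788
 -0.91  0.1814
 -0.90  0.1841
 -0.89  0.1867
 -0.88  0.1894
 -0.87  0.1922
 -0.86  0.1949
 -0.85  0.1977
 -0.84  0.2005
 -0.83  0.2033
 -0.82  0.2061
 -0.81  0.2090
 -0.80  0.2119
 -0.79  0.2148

$2.13

σ√T = 0.25 × 1.1180 = 0.2795
d₁ = [ln(100/80) + (0.071 − 0.037 + 0.25²/2)·1.25] / 0.2795 = [0.2231 + 0.0816] / 0.2795 = 1.0901 ≈ 1.09
d₂ = d₁ − σ√T = 1.0901 − 0.2795 = 0.8106 ≈ 0.81
e^(−qT) = e^(−0.037·1.25) = 0.9548;  e^(−rT) = e^(−0.071·1.25) = 0.9151
N(−d₂) = N(-0.81) = 0.2090;  N(−d₁) = N(-1.09) = 0.1379
P = 80·0.9151·0.2090 − 100·0.9548·0.1379 = 15.3005 − 13.1667 = 2.1338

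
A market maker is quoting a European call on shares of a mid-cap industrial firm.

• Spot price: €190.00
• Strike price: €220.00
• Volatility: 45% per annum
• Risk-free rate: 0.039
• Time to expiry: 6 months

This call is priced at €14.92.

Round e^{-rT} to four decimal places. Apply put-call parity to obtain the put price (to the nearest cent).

e^(−rT) = e^(−0.039·0.5) = 0.9807
Put-call parity: C − P = S − K·e^(−rT) = 190 − 220·0.9807 = 190 − 215.7540 = -25.7540
P = C − (C − P) = 14.92 − (-25.7540) = 40.6740

€40.67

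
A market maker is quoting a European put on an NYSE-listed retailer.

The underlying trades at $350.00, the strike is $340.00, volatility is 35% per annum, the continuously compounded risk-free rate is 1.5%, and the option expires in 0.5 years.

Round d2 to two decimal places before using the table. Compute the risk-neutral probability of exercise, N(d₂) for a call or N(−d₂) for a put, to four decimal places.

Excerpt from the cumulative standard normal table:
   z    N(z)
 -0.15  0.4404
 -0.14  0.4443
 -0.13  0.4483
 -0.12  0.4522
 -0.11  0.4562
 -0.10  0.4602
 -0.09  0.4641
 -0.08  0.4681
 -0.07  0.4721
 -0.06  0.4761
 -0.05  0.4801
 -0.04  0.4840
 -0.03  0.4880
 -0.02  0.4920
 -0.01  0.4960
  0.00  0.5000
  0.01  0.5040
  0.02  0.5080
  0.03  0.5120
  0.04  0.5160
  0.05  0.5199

0.4920

σ√T = 0.35·√0.5 = 0.2475
d₁ = [ln(350/340) + (0.015 + ½·0.35²)·0.5] / (σ√T) = (0.0290 + 0.0381) / 0.2475 = 0.2712 ⇒ 0.27
d₂ = 0.2712 − 0.2475 = 0.0237 ⇒ 0.02
Risk-neutral Pr[S_T < K] = N(−d₂) = N(-0.02) = 0.4920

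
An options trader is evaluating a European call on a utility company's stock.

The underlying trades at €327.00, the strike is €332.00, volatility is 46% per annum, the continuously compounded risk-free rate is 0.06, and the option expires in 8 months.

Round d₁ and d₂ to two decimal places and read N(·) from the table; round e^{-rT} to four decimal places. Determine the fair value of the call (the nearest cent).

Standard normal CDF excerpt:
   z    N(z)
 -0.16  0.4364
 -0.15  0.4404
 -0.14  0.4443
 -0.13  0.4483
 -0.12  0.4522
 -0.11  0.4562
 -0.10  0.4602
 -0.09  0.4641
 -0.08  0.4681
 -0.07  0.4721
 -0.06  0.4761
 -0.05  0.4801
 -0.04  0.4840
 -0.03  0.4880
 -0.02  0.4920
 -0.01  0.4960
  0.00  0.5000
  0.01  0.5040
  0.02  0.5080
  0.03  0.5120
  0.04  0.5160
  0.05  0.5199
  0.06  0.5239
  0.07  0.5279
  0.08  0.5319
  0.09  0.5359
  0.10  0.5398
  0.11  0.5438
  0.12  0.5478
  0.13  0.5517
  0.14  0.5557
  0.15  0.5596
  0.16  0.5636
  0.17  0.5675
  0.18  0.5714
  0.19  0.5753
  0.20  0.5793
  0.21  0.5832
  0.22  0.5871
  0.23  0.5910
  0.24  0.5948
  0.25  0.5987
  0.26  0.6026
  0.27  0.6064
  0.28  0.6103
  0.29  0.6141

σ√T = 0.46 × 0.8165 = 0.3756
d₁ = [ln(327/332) + (0.06 + 0.46²/2)·0.6667] / 0.3756 = [-0.0152 + 0.1105] / 0.3756 = 0.2539 which rounds to 0.25
d₂ = d₁ − σ√T = 0.2539 − 0.3756 = -0.1217 which rounds to -0.12
exp(−rT) = exp(−0.06·0.6667) = 0.9608
C = 327·N(0.25) − 332·0.9608·N(-0.12) = 327·0.5987 − 332·0.9608·0.4522 = 195.7749 − 144.2453 = 51.5296

€51.53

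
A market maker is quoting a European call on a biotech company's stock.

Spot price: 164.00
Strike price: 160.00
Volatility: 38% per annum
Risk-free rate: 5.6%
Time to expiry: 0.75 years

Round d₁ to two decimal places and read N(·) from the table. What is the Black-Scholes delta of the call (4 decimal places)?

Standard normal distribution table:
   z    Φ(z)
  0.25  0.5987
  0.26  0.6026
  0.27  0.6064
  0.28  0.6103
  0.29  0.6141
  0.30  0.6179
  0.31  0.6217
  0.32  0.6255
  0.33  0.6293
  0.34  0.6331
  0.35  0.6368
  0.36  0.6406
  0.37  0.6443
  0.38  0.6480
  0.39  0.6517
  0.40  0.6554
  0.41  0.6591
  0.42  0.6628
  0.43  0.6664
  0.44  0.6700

0.6443

T = 0.75;  σ√T = 0.3291
d₁ = [ln(164/160) + (0.056 + ½·0.38²)·0.75] / (σ√T) = (0.0247 + 0.0962) / 0.3291 = 0.3672 → 0.37
N(d₁) = N(0.37) = 0.6443
Δ_call = N(d₁) = 0.6443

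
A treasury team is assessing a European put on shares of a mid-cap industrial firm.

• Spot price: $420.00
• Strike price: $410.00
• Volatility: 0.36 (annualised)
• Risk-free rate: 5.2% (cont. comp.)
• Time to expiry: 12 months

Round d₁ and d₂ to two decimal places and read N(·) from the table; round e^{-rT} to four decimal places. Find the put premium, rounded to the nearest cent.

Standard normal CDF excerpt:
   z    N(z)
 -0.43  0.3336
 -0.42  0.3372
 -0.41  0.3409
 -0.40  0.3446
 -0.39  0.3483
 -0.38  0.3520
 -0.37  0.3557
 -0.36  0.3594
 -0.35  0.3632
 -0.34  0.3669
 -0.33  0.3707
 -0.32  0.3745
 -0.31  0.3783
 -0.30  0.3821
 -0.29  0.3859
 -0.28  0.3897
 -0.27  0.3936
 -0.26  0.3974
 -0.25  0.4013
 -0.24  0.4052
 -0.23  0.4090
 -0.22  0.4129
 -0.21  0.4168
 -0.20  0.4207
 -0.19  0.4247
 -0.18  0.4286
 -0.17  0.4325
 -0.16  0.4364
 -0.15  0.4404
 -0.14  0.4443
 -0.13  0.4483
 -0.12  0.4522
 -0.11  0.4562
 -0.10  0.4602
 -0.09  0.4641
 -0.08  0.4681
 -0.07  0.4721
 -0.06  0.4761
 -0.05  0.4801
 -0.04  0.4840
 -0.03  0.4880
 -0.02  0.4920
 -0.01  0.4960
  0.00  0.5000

σ√T = 0.36 × 1.0000 = 0.3600
d₁ = [ln(420/410) + (0.052 + ½·0.36²)·1] / (σ√T) = (0.0241 + 0.1168) / 0.3600 = 0.3914 which rounds to 0.39
d₂ = 0.3914 − 0.3600 = 0.0314 which rounds to 0.03
exp(−rT) = exp(−0.052·1) = 0.9493
N(−d₂) = N(-0.03) = 0.4880;  N(−d₁) = N(-0.39) = 0.3483
P = 410·0.9493·0.4880 − 420·0.3483 = 189.9359 − 146.2860 = 43.6499

$43.65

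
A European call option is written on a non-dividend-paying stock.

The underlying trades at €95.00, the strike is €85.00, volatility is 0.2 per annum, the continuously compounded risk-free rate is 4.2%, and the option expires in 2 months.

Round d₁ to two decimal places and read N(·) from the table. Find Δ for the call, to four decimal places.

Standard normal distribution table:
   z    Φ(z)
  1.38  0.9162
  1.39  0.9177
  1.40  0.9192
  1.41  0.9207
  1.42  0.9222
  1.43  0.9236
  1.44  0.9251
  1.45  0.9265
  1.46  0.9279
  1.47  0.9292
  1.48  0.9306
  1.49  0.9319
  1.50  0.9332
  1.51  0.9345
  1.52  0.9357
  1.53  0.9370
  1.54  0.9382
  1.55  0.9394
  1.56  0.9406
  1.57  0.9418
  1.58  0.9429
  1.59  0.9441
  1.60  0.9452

σ√T = 0.2 × 0.4082 = 0.0816
d₁ = [ln(95/85) + (0.042 + 0.2²/2)·0.1667] / 0.0816 = [0.1112 + 0.0103] / 0.0816 = 1.4888 ≈ 1.49
N(d₁) = N(1.49) = 0.9319
Δ_call = N(d₁) = 0.9319

0.9319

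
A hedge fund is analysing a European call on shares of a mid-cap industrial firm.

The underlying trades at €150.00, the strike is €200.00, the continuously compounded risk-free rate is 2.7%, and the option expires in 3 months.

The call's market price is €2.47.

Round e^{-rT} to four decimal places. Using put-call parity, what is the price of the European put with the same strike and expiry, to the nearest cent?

€51.13

exp(−rT) = exp(−0.027·0.25) = 0.9933
Put-call parity: C − P = S − K·e^(−rT) = 150 − 200·0.9933 = 150 − 198.6600 = -48.6600
P = C − (C − P) = 2.47 − (-48.6600) = 51.1300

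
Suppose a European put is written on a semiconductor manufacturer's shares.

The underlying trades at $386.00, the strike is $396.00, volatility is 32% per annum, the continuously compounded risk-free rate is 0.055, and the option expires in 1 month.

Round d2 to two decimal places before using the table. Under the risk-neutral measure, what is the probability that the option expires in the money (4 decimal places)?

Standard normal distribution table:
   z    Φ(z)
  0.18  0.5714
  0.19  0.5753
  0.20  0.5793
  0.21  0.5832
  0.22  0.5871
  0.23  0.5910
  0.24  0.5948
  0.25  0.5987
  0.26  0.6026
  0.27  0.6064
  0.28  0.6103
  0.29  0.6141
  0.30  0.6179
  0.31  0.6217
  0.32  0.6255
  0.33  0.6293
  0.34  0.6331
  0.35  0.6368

0.6064

σ√T = 0.32·√0.08333 = 0.0924
d₁ = [ln(386/396) + (0.055 + ½·0.32²)·0.08333] / (σ√T) = (-0.0256 + 0.0089) / 0.0924 = -0.1811 → -0.18
d₂ = -0.1811 − 0.0924 = -0.2734 → -0.27
Risk-neutral Pr[S_T < K] = N(−d₂) = N(0.27) = 0.6064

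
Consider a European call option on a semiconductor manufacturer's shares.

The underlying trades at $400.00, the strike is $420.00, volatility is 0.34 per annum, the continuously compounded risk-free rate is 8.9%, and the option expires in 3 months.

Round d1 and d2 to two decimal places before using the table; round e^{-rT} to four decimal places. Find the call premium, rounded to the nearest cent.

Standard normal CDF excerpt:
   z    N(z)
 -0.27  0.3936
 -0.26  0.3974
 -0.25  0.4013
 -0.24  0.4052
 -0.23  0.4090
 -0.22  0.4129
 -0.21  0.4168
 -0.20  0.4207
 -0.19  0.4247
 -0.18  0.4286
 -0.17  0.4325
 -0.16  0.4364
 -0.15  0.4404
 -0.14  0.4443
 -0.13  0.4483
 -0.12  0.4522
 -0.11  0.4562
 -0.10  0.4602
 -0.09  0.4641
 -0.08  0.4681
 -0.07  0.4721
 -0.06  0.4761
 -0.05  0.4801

$22.40

T = 0.25;  σ√T = 0.1700
d₁ = [ln(400/420) + (0.089 + 0.34²/2)·0.25] / 0.1700 = [-0.0488 + 0.0367] / 0.1700 = -0.0711 ≈ -0.07
d₂ = d₁ − σ√T = -0.0711 − 0.1700 = -0.2411 ≈ -0.24
exp(−rT) = exp(−0.089·0.25) = 0.9780
N(d₁) = N(-0.07) = 0.4721;  N(d₂) = N(-0.24) = 0.4052
C = 400·0.4721 − 420·0.9780·0.4052 = 188.8400 − 166.4400 = 22.4000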